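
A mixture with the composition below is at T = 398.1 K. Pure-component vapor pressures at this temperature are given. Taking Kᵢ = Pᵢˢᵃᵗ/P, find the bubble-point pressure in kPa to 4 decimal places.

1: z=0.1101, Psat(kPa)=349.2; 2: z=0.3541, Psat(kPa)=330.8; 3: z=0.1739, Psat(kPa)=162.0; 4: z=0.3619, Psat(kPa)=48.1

Pbub = 201.1624 kPa

At the bubble point ψ → 0, so ΣzᵢKᵢ = 1 with Kᵢ = Pᵢˢᵃᵗ/P ⇒ P = ΣzᵢPᵢˢᵃᵗ.
P = 0.1101·349.2 + 0.3541·330.8 + 0.1739·162.0 + 0.3619·48.1 = 201.1624 kPa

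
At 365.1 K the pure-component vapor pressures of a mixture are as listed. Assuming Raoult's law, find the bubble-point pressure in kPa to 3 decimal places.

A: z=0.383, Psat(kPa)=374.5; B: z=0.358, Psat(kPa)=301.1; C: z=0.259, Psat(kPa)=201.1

Pbub = 303.312 kPa

At the bubble point ψ → 0, so ΣzᵢKᵢ = 1 with Kᵢ = Pᵢˢᵃᵗ/P ⇒ P = ΣzᵢPᵢˢᵃᵗ.
P = 0.383·374.5 + 0.358·301.1 + 0.259·201.1 = 303.312 kPa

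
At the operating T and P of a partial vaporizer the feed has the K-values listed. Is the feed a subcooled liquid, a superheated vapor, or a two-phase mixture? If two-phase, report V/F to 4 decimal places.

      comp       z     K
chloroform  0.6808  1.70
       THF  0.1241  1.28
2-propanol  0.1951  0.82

superheated vapor

ΣzᵢKᵢ = 1.4762; Σzᵢ/Kᵢ = 0.7354.
Since Σzᵢ/Kᵢ < 1 the mixture is above its dew point — single vapor phase.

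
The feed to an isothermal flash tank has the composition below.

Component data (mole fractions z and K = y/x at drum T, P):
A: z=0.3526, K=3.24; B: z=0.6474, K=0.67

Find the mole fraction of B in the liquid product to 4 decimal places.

x_B = 0.8716

Rachford–Rice: g(β) = Σ zᵢ(Kᵢ−1)/(1+β(Kᵢ−1)) = 0.
g(0) = ΣzᵢKᵢ − 1 = 0.5762 and g(1) = 1 − Σzᵢ/Kᵢ = -0.0751, so a root lies in (0, 1).
Iterate (Newton) starting at β = 0.56:
  β = 0.5600: g = 0.08827, g' = -0.4542 → β = 0.7544
  β = 0.7544: g = 0.00919, g' = -0.3695 → β = 0.7792
  β = 0.7792: g = 0.00009, g' = -0.3625 → β = 0.7795
Converged at β = 0.7795.
Compositions from xᵢ = zᵢ/(1+β(Kᵢ−1)), yᵢ = Kᵢxᵢ:
  A: x = 0.1284, y = 0.4160
  B: x = 0.8716, y = 0.5840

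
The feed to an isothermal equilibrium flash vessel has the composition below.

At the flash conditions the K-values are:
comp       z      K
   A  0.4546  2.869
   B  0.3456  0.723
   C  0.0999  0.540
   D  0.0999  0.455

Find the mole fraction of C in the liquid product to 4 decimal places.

Rachford–Rice: g(V/F) = Σ zᵢ(Kᵢ−1)/(1+V/F(Kᵢ−1)) = 0.
g(0) = ΣzᵢKᵢ − 1 = 0.6535 and g(1) = 1 − Σzᵢ/Kᵢ = -0.0410, so a root lies in (0, 1).
Iterate (Newton) starting at V/F = 0.41:
  V/F = 0.4100: g = 0.24629, g' = -0.6241 → V/F = 0.8047
  V/F = 0.8047: g = 0.04621, g' = -0.4446 → V/F = 0.9086
  V/F = 0.9086: g = 0.00017, g' = -0.4443 → V/F = 0.9090
Converged at V/F = 0.9090.
Compositions from xᵢ = zᵢ/(1+V/F(Kᵢ−1)), yᵢ = Kᵢxᵢ:
  A: x = 0.1684, y = 0.4833
  B: x = 0.4619, y = 0.3340
  C: x = 0.1717, y = 0.0927
  D: x = 0.1980, y = 0.0901

x_C = 0.1717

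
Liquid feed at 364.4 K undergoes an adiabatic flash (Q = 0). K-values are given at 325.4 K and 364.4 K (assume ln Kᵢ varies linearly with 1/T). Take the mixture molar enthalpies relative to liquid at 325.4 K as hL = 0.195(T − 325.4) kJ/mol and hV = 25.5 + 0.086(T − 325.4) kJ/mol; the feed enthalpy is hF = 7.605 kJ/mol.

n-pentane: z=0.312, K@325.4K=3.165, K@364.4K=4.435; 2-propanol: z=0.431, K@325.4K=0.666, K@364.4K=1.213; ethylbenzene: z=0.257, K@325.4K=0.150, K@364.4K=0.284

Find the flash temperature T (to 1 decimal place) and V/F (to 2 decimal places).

Adiabatic flash: solve Rachford–Rice at each trial T, then check hF = ψ·hV(T) + (1−ψ)·hL(T).
  T = 325.4 K: K = (3.165, 0.666, 0.150), RR gives ψ = 0.254, H_out = 6.475 kJ/mol
  T = 364.4 K: K = (4.435, 1.213, 0.284), RR gives ψ = 0.729, H_out = 23.105 kJ/mol
  T = 344.9 K: K = (3.782, 0.914, 0.210), RR gives ψ = 0.487, H_out = 15.190 kJ/mol
  T = 335.1 K: K = (3.467, 0.783, 0.178), RR gives ψ = 0.367, H_out = 10.865 kJ/mol
  T = 330.2 K: K = (3.313, 0.723, 0.164), RR gives ψ = 0.309, H_out = 8.659 kJ/mol
  T = 327.8 K: K = (3.239, 0.694, 0.157), RR gives ψ = 0.281, H_out = 7.570 kJ/mol
Linear interpolation between T = 327.8 (H_out = 7.570) and T = 330.2 (H_out = 8.659) on hF = 7.605 gives T ≈ 327.9 K, at which ψ = 0.28.

T = 327.9 K, V/F = 0.28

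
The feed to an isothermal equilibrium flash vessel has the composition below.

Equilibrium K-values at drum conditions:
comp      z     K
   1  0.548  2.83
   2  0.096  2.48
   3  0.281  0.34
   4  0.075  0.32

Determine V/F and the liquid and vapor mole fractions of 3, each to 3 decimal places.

Rachford–Rice: g(V/F) = Σ zᵢ(Kᵢ−1)/(1+V/F(Kᵢ−1)) = 0.
Feasibility: ΣzᵢKᵢ = 1.908, Σzᵢ/Kᵢ = 1.293 — both > 1, two phases present.
Newton iteration, V/F⁰ = 0.31:
  V/F = 0.310: g = 0.4395, g' = -1.095 → V/F = 0.711
  V/F = 0.711: g = 0.0566, g' = -0.961 → V/F = 0.770
  V/F = 0.770: g = -0.0016, g' = -1.021 → V/F = 0.769
Converged at V/F = 0.769.
Compositions from xᵢ = zᵢ/(1+V/F(Kᵢ−1)), yᵢ = Kᵢxᵢ:
  1: x = 0.228, y = 0.644
  2: x = 0.045, y = 0.111
  3: x = 0.570, y = 0.194
  4: x = 0.157, y = 0.050

V/F = 0.769, x_3 = 0.570, y_3 = 0.194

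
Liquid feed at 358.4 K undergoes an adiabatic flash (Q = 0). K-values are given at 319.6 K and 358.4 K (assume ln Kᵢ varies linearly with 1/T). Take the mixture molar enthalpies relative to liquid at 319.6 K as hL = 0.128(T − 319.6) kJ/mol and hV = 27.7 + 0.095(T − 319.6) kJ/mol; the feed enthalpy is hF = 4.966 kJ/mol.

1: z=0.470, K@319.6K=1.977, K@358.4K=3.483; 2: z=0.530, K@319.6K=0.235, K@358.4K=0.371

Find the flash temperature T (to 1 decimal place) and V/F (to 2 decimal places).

T = 324.3 K, V/F = 0.16

Adiabatic flash: solve Rachford–Rice at each trial T, then check hF = ψ·hV(T) + (1−ψ)·hL(T).
  T = 319.6 K: K = (1.977, 0.235), RR gives ψ = 0.072, H_out = 1.992 kJ/mol
  T = 358.4 K: K = (3.483, 0.371), RR gives ψ = 0.534, H_out = 19.068 kJ/mol
  T = 339.0 K: K = (2.667, 0.299), RR gives ψ = 0.353, H_out = 12.027 kJ/mol
  T = 329.3 K: K = (2.306, 0.266), RR gives ψ = 0.235, H_out = 7.668 kJ/mol
  T = 324.5 K: K = (2.139, 0.250), RR gives ψ = 0.162, H_out = 5.086 kJ/mol
  T = 322.1 K: K = (2.059, 0.243), RR gives ψ = 0.120, H_out = 3.640 kJ/mol
Linear interpolation between T = 322.1 (H_out = 3.640) and T = 324.5 (H_out = 5.086) on hF = 4.966 gives T ≈ 324.3 K, at which ψ = 0.16.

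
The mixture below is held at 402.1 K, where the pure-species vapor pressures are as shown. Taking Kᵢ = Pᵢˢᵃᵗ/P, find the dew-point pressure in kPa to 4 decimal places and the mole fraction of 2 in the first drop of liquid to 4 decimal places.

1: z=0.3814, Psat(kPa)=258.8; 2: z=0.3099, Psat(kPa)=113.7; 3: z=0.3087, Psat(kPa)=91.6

Pdew = 132.1108 kPa, x_2 = 0.3601

At the dew point ψ → 1, so Σzᵢ/Kᵢ = 1 with Kᵢ = Pᵢˢᵃᵗ/P ⇒ 1/P = Σzᵢ/Pᵢˢᵃᵗ.
1/P = 0.3814/258.8 + 0.3099/113.7 + 0.3087/91.6 = 0.0075694 ⇒ P = 132.1108 kPa
xᵢ = zᵢP/Pᵢˢᵃᵗ ⇒ x_2 = 0.3099·132.1108/113.7 = 0.3601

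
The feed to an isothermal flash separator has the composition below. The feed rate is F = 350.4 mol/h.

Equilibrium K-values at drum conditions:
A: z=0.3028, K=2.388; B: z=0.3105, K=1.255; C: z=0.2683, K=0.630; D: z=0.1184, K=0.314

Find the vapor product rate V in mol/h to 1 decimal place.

Rachford–Rice: g(ψ) = Σ zᵢ(Kᵢ−1)/(1+ψ(Kᵢ−1)) = 0.
Check two-phase: ΣzᵢKᵢ = 1.3190 > 1 and Σzᵢ/Kᵢ = 1.1772 > 1, so g(0) = 0.3190 > 0 and g(1) = -0.1772 < 0.
Newton iteration, ψ⁰ = 0.63:
  ψ = 0.6300: g = 0.01995, g' = -0.4163 → ψ = 0.6779
  ψ = 0.6779: g = -0.00030, g' = -0.4297 → ψ = 0.6772
Converged at ψ = 0.6772.
Then V = ψ·F = 0.6772·350.4 = 237.3 mol/h and L = F − V = 113.1 mol/h.

V = 237.3 mol/h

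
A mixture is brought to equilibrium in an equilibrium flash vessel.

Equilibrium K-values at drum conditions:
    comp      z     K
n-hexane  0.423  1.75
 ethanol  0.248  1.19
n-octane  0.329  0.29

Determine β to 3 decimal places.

Iterate (Newton) starting at β = 0.58:
  β = 0.580: g = -0.1336, g' = -0.602 → β = 0.358
  β = 0.358: g = -0.0190, g' = -0.454 → β = 0.316
  β = 0.316: g = -0.0003, g' = -0.439 → β = 0.315
Converged at β = 0.315.

β = 0.315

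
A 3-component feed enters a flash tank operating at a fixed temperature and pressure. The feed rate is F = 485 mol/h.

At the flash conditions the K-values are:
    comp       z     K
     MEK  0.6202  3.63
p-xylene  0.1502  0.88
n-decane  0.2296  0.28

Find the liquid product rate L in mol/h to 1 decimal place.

L = 50.5 mol/h

Rachford–Rice: g(V/F) = Σ zᵢ(Kᵢ−1)/(1+V/F(Kᵢ−1)) = 0.
Feasibility: ΣzᵢKᵢ = 2.4478, Σzᵢ/Kᵢ = 1.1615 — both > 1, two phases present.
Newton–Raphson from V/F = 0.61:
  V/F = 0.6100: g = 0.31209, g' = -1.0135 → V/F = 0.9179
  V/F = 0.9179: g = -0.03004, g' = -1.4060 → V/F = 0.8966
  V/F = 0.8966: g = -0.00083, g' = -1.3305 → V/F = 0.8960
Converged at V/F = 0.8960.
Then V = V/F·F = 0.8960·485 = 434.5 mol/h and L = F − V = 50.5 mol/h.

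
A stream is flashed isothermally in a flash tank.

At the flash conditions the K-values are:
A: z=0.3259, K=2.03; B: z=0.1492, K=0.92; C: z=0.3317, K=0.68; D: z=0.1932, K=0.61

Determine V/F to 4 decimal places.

V/F = 0.4564

Rachford–Rice: g(V/F) = Σ zᵢ(Kᵢ−1)/(1+V/F(Kᵢ−1)) = 0.
Check two-phase: ΣzᵢKᵢ = 1.1422 > 1 and Σzᵢ/Kᵢ = 1.1272 > 1, so g(0) = 0.1422 > 0 and g(1) = -0.1272 < 0.
Newton iteration, V/F⁰ = 0.31:
  V/F = 0.3100: g = 0.03865, g' = -0.2795 → V/F = 0.4483
  V/F = 0.4483: g = 0.00203, g' = -0.2523 → V/F = 0.4563
  V/F = 0.4563: g = 0.00000, g' = -0.2511 → V/F = 0.4564
Converged at V/F = 0.4564.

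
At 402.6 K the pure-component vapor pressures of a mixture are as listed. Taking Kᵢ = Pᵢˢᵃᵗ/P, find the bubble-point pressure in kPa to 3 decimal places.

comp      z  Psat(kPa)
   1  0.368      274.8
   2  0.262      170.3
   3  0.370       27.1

At the bubble point ψ → 0, so ΣzᵢKᵢ = 1 with Kᵢ = Pᵢˢᵃᵗ/P ⇒ P = ΣzᵢPᵢˢᵃᵗ.
P = 0.368·274.8 + 0.262·170.3 + 0.370·27.1 = 155.772 kPa

Pbub = 155.772 kPa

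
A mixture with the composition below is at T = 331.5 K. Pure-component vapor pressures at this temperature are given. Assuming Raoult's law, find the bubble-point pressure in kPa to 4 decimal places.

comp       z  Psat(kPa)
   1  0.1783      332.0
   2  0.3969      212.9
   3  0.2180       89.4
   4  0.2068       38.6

Pbub = 171.1673 kPa

At the bubble point ψ → 0, so ΣzᵢKᵢ = 1 with Kᵢ = Pᵢˢᵃᵗ/P ⇒ P = ΣzᵢPᵢˢᵃᵗ.
P = 0.1783·332.0 + 0.3969·212.9 + 0.2180·89.4 + 0.2068·38.6 = 171.1673 kPa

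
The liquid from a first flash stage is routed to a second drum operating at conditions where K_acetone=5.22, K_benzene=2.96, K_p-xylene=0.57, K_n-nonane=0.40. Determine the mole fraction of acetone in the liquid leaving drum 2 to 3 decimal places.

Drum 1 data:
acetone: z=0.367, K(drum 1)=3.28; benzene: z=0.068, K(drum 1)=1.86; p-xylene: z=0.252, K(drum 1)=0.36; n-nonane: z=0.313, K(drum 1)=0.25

x_acetone (drum 2) = 0.094

Drum 1:
Material balance + equilibrium reduce to Σ zᵢ(Kᵢ−1)/(1+ψ₁(Kᵢ−1)) = 0.
g(0) = ΣzᵢKᵢ − 1 = 0.499 and g(1) = 1 − Σzᵢ/Kᵢ = -1.100, so a root lies in (0, 1).
Iterate (Newton) starting at ψ₁ = 0.64:
  ψ₁ = 0.640: g = -0.3466, g' = -1.284 → ψ₁ = 0.370
  ψ₁ = 0.370: g = -0.0379, g' = -1.105 → ψ₁ = 0.336
Converged at ψ₁ = 0.336.
Drum-1 compositions:
  acetone: x = 0.208, y = 0.682
  benzene: x = 0.053, y = 0.098
  p-xylene: x = 0.321, y = 0.116
  n-nonane: x = 0.418, y = 0.105
Drum-2 feed = drum-1 liquid: z₂ = (0.2078, 0.0528, 0.3210, 0.4184).
Drum 2:
Iterate (Newton) starting at ψ₂ = 0.41:
  ψ₂ = 0.410: g = -0.1219, g' = -0.911 → ψ₂ = 0.276
  ψ₂ = 0.276: g = 0.0146, g' = -1.167 → ψ₂ = 0.289
Converged at ψ₂ = 0.289.
  acetone: x = 0.094, y = 0.489
  benzene: x = 0.034, y = 0.100
  p-xylene: x = 0.367, y = 0.209
  n-nonane: x = 0.506, y = 0.202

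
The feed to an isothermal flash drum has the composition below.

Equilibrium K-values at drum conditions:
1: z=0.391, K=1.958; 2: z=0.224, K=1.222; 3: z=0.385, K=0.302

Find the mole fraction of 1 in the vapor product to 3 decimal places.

Newton–Raphson from ψ = 0.56:
  ψ = 0.560: g = -0.1532, g' = -0.666 → ψ = 0.330
  ψ = 0.330: g = -0.0183, g' = -0.533 → ψ = 0.296
Converged at ψ = 0.296.
Compositions from xᵢ = zᵢ/(1+ψ(Kᵢ−1)), yᵢ = Kᵢxᵢ:
  1: x = 0.305, y = 0.597
  2: x = 0.210, y = 0.257
  3: x = 0.485, y = 0.146

y_1 = 0.597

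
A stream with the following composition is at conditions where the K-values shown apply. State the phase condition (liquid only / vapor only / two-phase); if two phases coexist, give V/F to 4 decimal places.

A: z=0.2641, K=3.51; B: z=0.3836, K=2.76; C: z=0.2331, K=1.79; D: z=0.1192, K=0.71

ΣzᵢKᵢ = 2.4876; Σzᵢ/Kᵢ = 0.5123.
Since Σzᵢ/Kᵢ < 1 the mixture is above its dew point — single vapor phase.

vapor only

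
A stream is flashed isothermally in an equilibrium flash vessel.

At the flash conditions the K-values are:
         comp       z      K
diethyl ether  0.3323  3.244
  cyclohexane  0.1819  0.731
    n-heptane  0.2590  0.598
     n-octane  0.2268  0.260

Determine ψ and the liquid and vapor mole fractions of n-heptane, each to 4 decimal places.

Newton iteration, ψ⁰ = 0.5:
  ψ = 0.5000: g = -0.10184, g' = -0.7677 → ψ = 0.3673
  ψ = 0.3673: g = 0.00181, g' = -0.8108 → ψ = 0.3696
Converged at ψ = 0.3696.
Compositions from xᵢ = zᵢ/(1+ψ(Kᵢ−1)), yᵢ = Kᵢxᵢ:
  diethyl ether: x = 0.1817, y = 0.5893
  cyclohexane: x = 0.2020, y = 0.1476
  n-heptane: x = 0.3042, y = 0.1819
  n-octane: x = 0.3122, y = 0.0812

ψ = 0.3696, x_n-heptane = 0.3042, y_n-heptane = 0.1819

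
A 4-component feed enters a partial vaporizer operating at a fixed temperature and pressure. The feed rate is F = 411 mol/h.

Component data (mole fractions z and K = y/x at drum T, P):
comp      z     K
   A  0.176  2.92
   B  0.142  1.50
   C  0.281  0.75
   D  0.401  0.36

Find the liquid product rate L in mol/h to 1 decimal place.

L = 367.0 mol/h

Rachford–Rice: g(ψ) = Σ zᵢ(Kᵢ−1)/(1+ψ(Kᵢ−1)) = 0.
g(0) = ΣzᵢKᵢ − 1 = 0.082 and g(1) = 1 − Σzᵢ/Kᵢ = -0.643, so a root lies in (0, 1).
Newton iteration, ψ⁰ = 0.64:
  ψ = 0.640: g = -0.3129, g' = -0.647 → ψ = 0.156
  ψ = 0.156: g = -0.0326, g' = -0.636 → ψ = 0.105
  ψ = 0.105: g = 0.0013, g' = -0.688 → ψ = 0.107
Converged at ψ = 0.107.
Then V = ψ·F = 0.1071·411 = 44.0 mol/h and L = F − V = 367.0 mol/h.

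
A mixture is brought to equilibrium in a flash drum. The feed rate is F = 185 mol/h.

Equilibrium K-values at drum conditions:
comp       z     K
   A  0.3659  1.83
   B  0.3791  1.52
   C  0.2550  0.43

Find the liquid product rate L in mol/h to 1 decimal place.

Let β = V/F and solve Σ zᵢ(Kᵢ−1)/(1+β(Kᵢ−1)) = 0.
g(0) = ΣzᵢKᵢ − 1 = 0.3555 and g(1) = 1 − Σzᵢ/Kᵢ = -0.0424, so a root lies in (0, 1).
Newton iteration, β⁰ = 0.62:
  β = 0.6200: g = 0.12479, g' = -0.3667 → β = 0.9604
  β = 0.9604: g = -0.02068, g' = -0.5281 → β = 0.9212
  β = 0.9212: g = -0.00066, g' = -0.4951 → β = 0.9199
Converged at β = 0.9199.
Then V = β·F = 0.9199·185 = 170.2 mol/h and L = F − V = 14.8 mol/h.

L = 14.8 mol/h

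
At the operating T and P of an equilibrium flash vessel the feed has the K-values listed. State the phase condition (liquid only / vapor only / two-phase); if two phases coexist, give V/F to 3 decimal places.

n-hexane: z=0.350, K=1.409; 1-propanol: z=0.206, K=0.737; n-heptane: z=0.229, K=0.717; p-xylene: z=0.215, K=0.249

ΣzᵢKᵢ = 0.863; Σzᵢ/Kᵢ = 1.711.
Since ΣzᵢKᵢ < 1 the mixture is below its bubble point — single liquid phase.

liquid only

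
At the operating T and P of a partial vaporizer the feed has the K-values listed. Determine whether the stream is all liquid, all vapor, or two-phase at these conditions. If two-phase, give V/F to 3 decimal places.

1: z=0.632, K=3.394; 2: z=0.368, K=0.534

all vapor

ΣzᵢKᵢ = 2.342; Σzᵢ/Kᵢ = 0.875.
Since Σzᵢ/Kᵢ < 1 the mixture is above its dew point — single vapor phase.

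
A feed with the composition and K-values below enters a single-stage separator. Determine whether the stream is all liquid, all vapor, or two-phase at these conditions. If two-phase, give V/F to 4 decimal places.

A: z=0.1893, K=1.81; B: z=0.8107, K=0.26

ΣzᵢKᵢ = 0.5534; Σzᵢ/Kᵢ = 3.2227.
Since ΣzᵢKᵢ < 1 the mixture is below its bubble point — single liquid phase.

all liquid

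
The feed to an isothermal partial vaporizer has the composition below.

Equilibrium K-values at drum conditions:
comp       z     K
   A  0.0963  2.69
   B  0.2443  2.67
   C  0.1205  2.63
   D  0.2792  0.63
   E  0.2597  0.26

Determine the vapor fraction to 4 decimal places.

Material balance + equilibrium reduce to Σ zᵢ(Kᵢ−1)/(1+ψ(Kᵢ−1)) = 0.
Feasibility: ΣzᵢKᵢ = 1.4717, Σzᵢ/Kᵢ = 1.6151 — both > 1, two phases present.
Newton iteration, ψ⁰ = 0.61:
  ψ = 0.6100: g = -0.10300, g' = -0.8506 → ψ = 0.4889
  ψ = 0.4889: g = -0.00423, g' = -0.7942 → ψ = 0.4836
Converged at ψ = 0.4836.

ψ = 0.4836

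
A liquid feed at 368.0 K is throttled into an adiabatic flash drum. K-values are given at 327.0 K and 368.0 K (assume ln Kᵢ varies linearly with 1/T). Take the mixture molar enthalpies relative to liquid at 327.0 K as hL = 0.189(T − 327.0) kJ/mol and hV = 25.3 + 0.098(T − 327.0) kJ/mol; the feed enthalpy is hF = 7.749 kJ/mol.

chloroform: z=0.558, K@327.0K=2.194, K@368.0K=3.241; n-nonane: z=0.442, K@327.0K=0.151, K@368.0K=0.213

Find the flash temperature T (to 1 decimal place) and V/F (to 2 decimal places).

Adiabatic flash: solve Rachford–Rice at each trial T, then check hF = ψ·hV(T) + (1−ψ)·hL(T).
  T = 327.0 K: K = (2.194, 0.151), RR gives ψ = 0.287, H_out = 7.263 kJ/mol
  T = 368.0 K: K = (3.241, 0.213), RR gives ψ = 0.512, H_out = 18.788 kJ/mol
  T = 347.5 K: K = (2.697, 0.181), RR gives ψ = 0.421, H_out = 13.742 kJ/mol
  T = 337.2 K: K = (2.439, 0.166), RR gives ψ = 0.362, H_out = 10.745 kJ/mol
  T = 332.1 K: K = (2.315, 0.158), RR gives ψ = 0.327, H_out = 9.083 kJ/mol
  T = 329.6 K: K = (2.255, 0.155), RR gives ψ = 0.308, H_out = 8.213 kJ/mol
  T = 328.3 K: K = (2.225, 0.153), RR gives ψ = 0.298, H_out = 7.744 kJ/mol
Linear interpolation between T = 328.3 (H_out = 7.744) and T = 329.6 (H_out = 8.213) on hF = 7.749 gives T ≈ 328.3 K, at which ψ = 0.30.

T = 328.3 K, V/F = 0.30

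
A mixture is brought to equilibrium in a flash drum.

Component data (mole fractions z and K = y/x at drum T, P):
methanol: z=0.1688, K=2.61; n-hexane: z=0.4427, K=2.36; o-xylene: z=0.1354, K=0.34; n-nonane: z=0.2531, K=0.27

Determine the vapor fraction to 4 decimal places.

ψ = 0.5927

Material balance + equilibrium reduce to Σ zᵢ(Kᵢ−1)/(1+ψ(Kᵢ−1)) = 0.
g(0) = ΣzᵢKᵢ − 1 = 0.5997 and g(1) = 1 − Σzᵢ/Kᵢ = -0.5879, so a root lies in (0, 1).
Iterate (Newton) starting at ψ = 0.5:
  ψ = 0.5000: g = 0.08460, g' = -0.8903 → ψ = 0.5950
  ψ = 0.5950: g = -0.00222, g' = -0.9458 → ψ = 0.5927
Converged at ψ = 0.5927.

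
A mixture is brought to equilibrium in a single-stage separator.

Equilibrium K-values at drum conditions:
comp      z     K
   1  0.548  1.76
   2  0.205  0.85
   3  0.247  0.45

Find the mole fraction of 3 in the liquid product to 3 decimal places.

Rachford–Rice: g(ψ) = Σ zᵢ(Kᵢ−1)/(1+ψ(Kᵢ−1)) = 0.
g(0) = ΣzᵢKᵢ − 1 = 0.250 and g(1) = 1 − Σzᵢ/Kᵢ = -0.101, so a root lies in (0, 1).
Newton iteration, ψ⁰ = 0.5:
  ψ = 0.500: g = 0.0812, g' = -0.314 → ψ = 0.759
  ψ = 0.759: g = -0.0037, g' = -0.353 → ψ = 0.748
Converged at ψ = 0.748.
Compositions from xᵢ = zᵢ/(1+ψ(Kᵢ−1)), yᵢ = Kᵢxᵢ:
  1: x = 0.349, y = 0.615
  2: x = 0.231, y = 0.196
  3: x = 0.420, y = 0.189

x_3 = 0.420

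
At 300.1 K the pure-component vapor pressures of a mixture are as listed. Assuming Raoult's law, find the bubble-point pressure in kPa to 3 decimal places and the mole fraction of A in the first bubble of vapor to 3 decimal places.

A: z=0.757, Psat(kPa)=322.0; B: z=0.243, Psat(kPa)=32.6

At the bubble point ψ → 0, so ΣzᵢKᵢ = 1 with Kᵢ = Pᵢˢᵃᵗ/P ⇒ P = ΣzᵢPᵢˢᵃᵗ.
P = 0.757·322.0 + 0.243·32.6 = 251.676 kPa
yᵢ = zᵢPᵢˢᵃᵗ/P ⇒ y_A = 0.757·322.0/251.676 = 0.969

Pbub = 251.676 kPa, y_A = 0.969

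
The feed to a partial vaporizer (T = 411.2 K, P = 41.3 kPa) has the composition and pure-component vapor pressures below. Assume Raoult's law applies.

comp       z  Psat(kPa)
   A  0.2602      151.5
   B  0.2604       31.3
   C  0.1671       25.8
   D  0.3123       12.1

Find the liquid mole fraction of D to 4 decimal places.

x_D = 0.3836

Raoult's law: Kᵢ = Pᵢˢᵃᵗ/P = Pᵢˢᵃᵗ/41.3.
  K_A = 151.5/41.3 = 3.668281, K_B = 31.3/41.3 = 0.757869, K_C = 25.8/41.3 = 0.624697, K_D = 12.1/41.3 = 0.292978
Newton–Raphson from ψ = 0.5:
  ψ = 0.5000: g = -0.19303, g' = -0.7690 → ψ = 0.2490
  ψ = 0.2490: g = 0.01290, g' = -0.9446 → ψ = 0.2626
  ψ = 0.2626: g = 0.00016, g' = -0.9222 → ψ = 0.2628
Converged at ψ = 0.2628.
Compositions from xᵢ = zᵢ/(1+ψ(Kᵢ−1)), yᵢ = Kᵢxᵢ:
  A: x = 0.1529, y = 0.5611
  B: x = 0.2781, y = 0.2108
  C: x = 0.1854, y = 0.1158
  D: x = 0.3836, y = 0.1124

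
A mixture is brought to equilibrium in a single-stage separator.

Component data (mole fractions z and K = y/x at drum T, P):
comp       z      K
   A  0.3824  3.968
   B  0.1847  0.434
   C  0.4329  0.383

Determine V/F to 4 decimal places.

V/F = 0.4271

Rachford–Rice: g(V/F) = Σ zᵢ(Kᵢ−1)/(1+V/F(Kᵢ−1)) = 0.
Feasibility: ΣzᵢKᵢ = 1.7633, Σzᵢ/Kᵢ = 1.6522 — both > 1, two phases present.
Newton iteration, V/F⁰ = 0.5:
  V/F = 0.5000: g = -0.07515, g' = -1.0057 → V/F = 0.4253
  V/F = 0.4253: g = 0.00191, g' = -1.0638 → V/F = 0.4271
Converged at V/F = 0.4271.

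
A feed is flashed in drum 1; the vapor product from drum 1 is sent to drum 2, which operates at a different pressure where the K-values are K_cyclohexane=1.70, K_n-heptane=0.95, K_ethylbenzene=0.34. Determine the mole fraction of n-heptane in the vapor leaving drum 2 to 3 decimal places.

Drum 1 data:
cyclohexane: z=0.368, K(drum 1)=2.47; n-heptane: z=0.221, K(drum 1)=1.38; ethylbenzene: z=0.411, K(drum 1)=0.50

Drum 1:
Material balance + equilibrium reduce to Σ zᵢ(Kᵢ−1)/(1+ψ₁(Kᵢ−1)) = 0.
g(0) = ΣzᵢKᵢ − 1 = 0.419 and g(1) = 1 − Σzᵢ/Kᵢ = -0.131, so a root lies in (0, 1).
Newton–Raphson from ψ₁ = 0.5:
  ψ₁ = 0.500: g = 0.1084, g' = -0.469 → ψ₁ = 0.731
  ψ₁ = 0.731: g = 0.0027, g' = -0.460 → ψ₁ = 0.737
Converged at ψ₁ = 0.737.
Drum-1 compositions:
  cyclohexane: x = 0.177, y = 0.436
  n-heptane: x = 0.173, y = 0.238
  ethylbenzene: x = 0.651, y = 0.325
Drum-2 feed = drum-1 vapor: z₂ = (0.4364, 0.2383, 0.3253).
Drum 2:
Newton iteration, ψ₂⁰ = 0.67:
  ψ₂ = 0.670: g = -0.1893, g' = -0.555 → ψ₂ = 0.329
  ψ₂ = 0.329: g = -0.0381, g' = -0.373 → ψ₂ = 0.227
  ψ₂ = 0.227: g = -0.0010, g' = -0.356 → ψ₂ = 0.224
Converged at ψ₂ = 0.224.
  cyclohexane: x = 0.377, y = 0.641
  n-heptane: x = 0.241, y = 0.229
  ethylbenzene: x = 0.382, y = 0.130

y_n-heptane (drum 2) = 0.229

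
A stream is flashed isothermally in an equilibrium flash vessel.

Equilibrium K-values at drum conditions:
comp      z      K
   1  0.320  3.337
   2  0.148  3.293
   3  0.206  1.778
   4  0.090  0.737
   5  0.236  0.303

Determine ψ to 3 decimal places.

ψ = 0.876

Let ψ = V/F and solve Σ zᵢ(Kᵢ−1)/(1+ψ(Kᵢ−1)) = 0.
g(0) = ΣzᵢKᵢ − 1 = 1.059 and g(1) = 1 − Σzᵢ/Kᵢ = -0.158, so a root lies in (0, 1).
Newton–Raphson from ψ = 0.5:
  ψ = 0.500: g = 0.3386, g' = -0.884 → ψ = 0.883
  ψ = 0.883: g = -0.0075, g' = -1.102 → ψ = 0.876
Converged at ψ = 0.876.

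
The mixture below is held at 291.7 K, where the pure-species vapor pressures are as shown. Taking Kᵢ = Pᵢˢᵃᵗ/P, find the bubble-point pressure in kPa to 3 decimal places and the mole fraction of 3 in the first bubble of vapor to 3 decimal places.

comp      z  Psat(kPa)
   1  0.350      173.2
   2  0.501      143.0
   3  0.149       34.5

At the bubble point ψ → 0, so ΣzᵢKᵢ = 1 with Kᵢ = Pᵢˢᵃᵗ/P ⇒ P = ΣzᵢPᵢˢᵃᵗ.
P = 0.350·173.2 + 0.501·143.0 + 0.149·34.5 = 137.403 kPa
yᵢ = zᵢPᵢˢᵃᵗ/P ⇒ y_3 = 0.149·34.5/137.403 = 0.037

Pbub = 137.403 kPa, y_3 = 0.037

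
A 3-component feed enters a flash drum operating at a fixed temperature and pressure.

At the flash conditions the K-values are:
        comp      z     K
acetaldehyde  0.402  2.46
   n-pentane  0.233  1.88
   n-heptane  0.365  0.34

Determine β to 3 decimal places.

Material balance + equilibrium reduce to Σ zᵢ(Kᵢ−1)/(1+β(Kᵢ−1)) = 0.
g(0) = ΣzᵢKᵢ − 1 = 0.551 and g(1) = 1 − Σzᵢ/Kᵢ = -0.361, so a root lies in (0, 1).
Newton–Raphson from β = 0.5:
  β = 0.500: g = 0.1221, g' = -0.728 → β = 0.668
  β = 0.668: g = -0.0045, g' = -0.800 → β = 0.662
Converged at β = 0.662.

β = 0.662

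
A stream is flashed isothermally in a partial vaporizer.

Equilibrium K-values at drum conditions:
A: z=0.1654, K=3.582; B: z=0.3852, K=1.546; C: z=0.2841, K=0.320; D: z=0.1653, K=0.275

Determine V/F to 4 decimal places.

Rachford–Rice: g(V/F) = Σ zᵢ(Kᵢ−1)/(1+V/F(Kᵢ−1)) = 0.
g(0) = ΣzᵢKᵢ − 1 = 0.3244 and g(1) = 1 − Σzᵢ/Kᵢ = -0.7842, so a root lies in (0, 1).
Iterate (Newton) starting at V/F = 0.5:
  V/F = 0.5000: g = -0.12907, g' = -0.7963 → V/F = 0.3379
  V/F = 0.3379: g = -0.00392, g' = -0.7702 → V/F = 0.3328
Converged at V/F = 0.3328.

V/F = 0.3328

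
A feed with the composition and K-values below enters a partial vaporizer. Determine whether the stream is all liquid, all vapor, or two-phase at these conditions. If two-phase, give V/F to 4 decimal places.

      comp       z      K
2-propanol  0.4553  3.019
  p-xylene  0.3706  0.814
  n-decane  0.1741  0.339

ΣzᵢKᵢ = 1.7352; Σzᵢ/Kᵢ = 1.1197.
Both exceed 1, so a two-phase solution exists.
Let ψ = V/F and solve Σ zᵢ(Kᵢ−1)/(1+ψ(Kᵢ−1)) = 0.
Newton–Raphson from ψ = 0.33:
  ψ = 0.3300: g = 0.33106, g' = -0.8075 → ψ = 0.7400
  ψ = 0.7400: g = 0.06337, g' = -0.6071 → ψ = 0.8444
  ψ = 0.8444: g = -0.00237, g' = -0.6613 → ψ = 0.8408
Converged at ψ = 0.8408.

two-phase, V/F = 0.8408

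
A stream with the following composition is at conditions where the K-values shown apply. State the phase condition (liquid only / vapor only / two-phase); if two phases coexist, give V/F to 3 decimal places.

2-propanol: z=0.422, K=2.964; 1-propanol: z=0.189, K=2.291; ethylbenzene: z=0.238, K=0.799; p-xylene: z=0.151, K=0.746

vapor only

ΣzᵢKᵢ = 1.987; Σzᵢ/Kᵢ = 0.725.
Since Σzᵢ/Kᵢ < 1 the mixture is above its dew point — single vapor phase.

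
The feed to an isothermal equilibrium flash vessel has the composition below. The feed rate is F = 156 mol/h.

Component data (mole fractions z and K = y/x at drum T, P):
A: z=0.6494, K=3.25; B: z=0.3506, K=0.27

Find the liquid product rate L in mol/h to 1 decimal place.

Rachford–Rice: g(V/F) = Σ zᵢ(Kᵢ−1)/(1+V/F(Kᵢ−1)) = 0.
Feasibility: ΣzᵢKᵢ = 2.2052, Σzᵢ/Kᵢ = 1.4983 — both > 1, two phases present.
Binary case is linear: z₁(K₁−1)(1+V/F(K₂−1)) + z₂(K₂−1)(1+V/F(K₁−1)) = 0
⇒ V/F = [z₁(K₁−1)+z₂(K₂−1)] / [−(K₁−1)(K₂−1)] = 1.20521/1.64250 = 0.7338
Then V = V/F·F = 0.7338·156 = 114.5 mol/h and L = F − V = 41.5 mol/h.

L = 41.5 mol/h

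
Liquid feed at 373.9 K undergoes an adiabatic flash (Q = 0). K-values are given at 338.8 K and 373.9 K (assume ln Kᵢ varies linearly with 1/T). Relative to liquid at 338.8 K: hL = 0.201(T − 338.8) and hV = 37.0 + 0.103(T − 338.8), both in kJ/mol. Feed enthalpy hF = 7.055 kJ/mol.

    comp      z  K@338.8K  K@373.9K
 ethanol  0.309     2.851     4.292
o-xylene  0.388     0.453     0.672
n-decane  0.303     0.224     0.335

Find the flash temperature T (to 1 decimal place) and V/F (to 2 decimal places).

T = 344.6 K, V/F = 0.16

Adiabatic flash: solve Rachford–Rice at each trial T, then check hF = ψ·hV(T) + (1−ψ)·hL(T).
  T = 338.8 K: K = (2.851, 0.453, 0.224), RR gives ψ = 0.103, H_out = 3.808 kJ/mol
  T = 373.9 K: K = (4.292, 0.672, 0.335), RR gives ψ = 0.420, H_out = 21.141 kJ/mol
  T = 356.4 K: K = (3.536, 0.557, 0.277), RR gives ψ = 0.268, H_out = 12.987 kJ/mol
  T = 347.6 K: K = (3.184, 0.504, 0.250), RR gives ψ = 0.189, H_out = 8.607 kJ/mol
  T = 343.2 K: K = (3.015, 0.478, 0.237), RR gives ψ = 0.147, H_out = 6.275 kJ/mol
  T = 345.4 K: K = (3.099, 0.491, 0.243), RR gives ψ = 0.169, H_out = 7.456 kJ/mol
  T = 344.3 K: K = (3.057, 0.484, 0.240), RR gives ψ = 0.158, H_out = 6.870 kJ/mol
Linear interpolation between T = 344.3 (H_out = 6.870) and T = 345.4 (H_out = 7.456) on hF = 7.055 gives T ≈ 344.6 K, at which ψ = 0.16.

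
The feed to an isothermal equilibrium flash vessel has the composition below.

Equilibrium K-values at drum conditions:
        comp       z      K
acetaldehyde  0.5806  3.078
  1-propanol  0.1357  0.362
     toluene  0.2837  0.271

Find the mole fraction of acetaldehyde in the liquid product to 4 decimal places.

Newton iteration, V/F⁰ = 0.5:
  V/F = 0.5000: g = 0.13913, g' = -1.0954 → V/F = 0.6270
  V/F = 0.6270: g = -0.00135, g' = -1.1377 → V/F = 0.6258
Converged at V/F = 0.6258.
Compositions from xᵢ = zᵢ/(1+V/F(Kᵢ−1)), yᵢ = Kᵢxᵢ:
  acetaldehyde: x = 0.2524, y = 0.7768
  1-propanol: x = 0.2259, y = 0.0818
  toluene: x = 0.5217, y = 0.1414

x_acetaldehyde = 0.2524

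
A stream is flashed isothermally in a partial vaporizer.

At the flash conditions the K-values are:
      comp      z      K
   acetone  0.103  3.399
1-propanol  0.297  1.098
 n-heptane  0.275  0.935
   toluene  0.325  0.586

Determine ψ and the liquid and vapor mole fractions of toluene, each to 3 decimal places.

Let ψ = V/F and solve Σ zᵢ(Kᵢ−1)/(1+ψ(Kᵢ−1)) = 0.
Check two-phase: ΣzᵢKᵢ = 1.124 > 1 and Σzᵢ/Kᵢ = 1.150 > 1, so g(0) = 0.124 > 0 and g(1) = -0.150 < 0.
Iterate (Newton) starting at ψ = 0.67:
  ψ = 0.670: g = -0.0828, g' = -0.198 → ψ = 0.251
  ψ = 0.251: g = 0.0143, g' = -0.304 → ψ = 0.298
  ψ = 0.298: g = 0.0006, g' = -0.278 → ψ = 0.300
Converged at ψ = 0.300.
Compositions from xᵢ = zᵢ/(1+ψ(Kᵢ−1)), yᵢ = Kᵢxᵢ:
  acetone: x = 0.060, y = 0.203
  1-propanol: x = 0.289, y = 0.317
  n-heptane: x = 0.280, y = 0.262
  toluene: x = 0.371, y = 0.217

ψ = 0.300, x_toluene = 0.371, y_toluene = 0.217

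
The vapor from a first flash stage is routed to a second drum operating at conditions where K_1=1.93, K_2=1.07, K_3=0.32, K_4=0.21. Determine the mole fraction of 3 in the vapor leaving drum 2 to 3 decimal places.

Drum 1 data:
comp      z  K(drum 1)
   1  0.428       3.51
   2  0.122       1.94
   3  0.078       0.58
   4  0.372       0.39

Drum 1:
Material balance + equilibrium reduce to Σ zᵢ(Kᵢ−1)/(1+ψ₁(Kᵢ−1)) = 0.
Feasibility: ΣzᵢKᵢ = 1.929, Σzᵢ/Kᵢ = 1.273 — both > 1, two phases present.
Newton–Raphson from ψ₁ = 0.42:
  ψ₁ = 0.420: g = 0.2603, g' = -0.965 → ψ₁ = 0.690
  ψ₁ = 0.690: g = 0.0250, g' = -0.841 → ψ₁ = 0.720
  ψ₁ = 0.720: g = -0.0001, g' = -0.849 → ψ₁ = 0.719
Converged at ψ₁ = 0.719.
Drum-1 compositions:
  1: x = 0.153, y = 0.535
  2: x = 0.073, y = 0.141
  3: x = 0.112, y = 0.065
  4: x = 0.663, y = 0.259
Drum-2 feed = drum-1 vapor: z₂ = (0.5354, 0.1412, 0.0648, 0.2585).
Drum 2:
Material balance + equilibrium reduce to Σ zᵢ(Kᵢ−1)/(1+ψ₂(Kᵢ−1)) = 0.
Feasibility: ΣzᵢKᵢ = 1.260, Σzᵢ/Kᵢ = 1.843 — both > 1, two phases present.
Iterate (Newton) starting at ψ₂ = 0.63:
  ψ₂ = 0.630: g = -0.1603, g' = -0.916 → ψ₂ = 0.455
  ψ₂ = 0.455: g = -0.0232, g' = -0.685 → ψ₂ = 0.421
Converged at ψ₂ = 0.421.
  1: x = 0.385, y = 0.743
  2: x = 0.137, y = 0.147
  3: x = 0.091, y = 0.029
  4: x = 0.387, y = 0.081

y_3 (drum 2) = 0.029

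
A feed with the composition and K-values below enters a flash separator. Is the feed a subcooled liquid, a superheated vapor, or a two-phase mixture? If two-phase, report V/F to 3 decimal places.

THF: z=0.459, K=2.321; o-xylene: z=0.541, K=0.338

two-phase, V/F = 0.284

ΣzᵢKᵢ = 1.248; Σzᵢ/Kᵢ = 1.798.
Both exceed 1, so a two-phase solution exists.
Let ψ = V/F and solve Σ zᵢ(Kᵢ−1)/(1+ψ(Kᵢ−1)) = 0.
Binary case is linear: z₁(K₁−1)(1+ψ(K₂−1)) + z₂(K₂−1)(1+ψ(K₁−1)) = 0
⇒ ψ = [z₁(K₁−1)+z₂(K₂−1)] / [−(K₁−1)(K₂−1)] = 0.2482/0.8745 = 0.284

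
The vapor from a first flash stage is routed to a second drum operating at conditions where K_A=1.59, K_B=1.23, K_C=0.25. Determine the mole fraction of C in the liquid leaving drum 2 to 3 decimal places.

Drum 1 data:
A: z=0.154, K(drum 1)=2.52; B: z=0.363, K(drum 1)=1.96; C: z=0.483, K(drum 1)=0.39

x_C (drum 2) = 0.311

Drum 1:
Rachford–Rice: g(ψ₁) = Σ zᵢ(Kᵢ−1)/(1+ψ₁(Kᵢ−1)) = 0.
Check two-phase: ΣzᵢKᵢ = 1.288 > 1 and Σzᵢ/Kᵢ = 1.485 > 1, so g(0) = 0.288 > 0 and g(1) = -0.485 < 0.
Iterate (Newton) starting at ψ₁ = 0.5:
  ψ₁ = 0.500: g = -0.0555, g' = -0.640 → ψ₁ = 0.413
  ψ₁ = 0.413: g = -0.0007, g' = -0.627 → ψ₁ = 0.412
Converged at ψ₁ = 0.412.
Drum-1 compositions:
  A: x = 0.095, y = 0.239
  B: x = 0.260, y = 0.510
  C: x = 0.645, y = 0.252
Drum-2 feed = drum-1 vapor: z₂ = (0.2386, 0.5098, 0.2516).
Drum 2:
Rachford–Rice: g(ψ₂) = Σ zᵢ(Kᵢ−1)/(1+ψ₂(Kᵢ−1)) = 0.
g(0) = ΣzᵢKᵢ − 1 = 0.069 and g(1) = 1 − Σzᵢ/Kᵢ = -0.571, so a root lies in (0, 1).
Newton–Raphson from ψ₂ = 0.68:
  ψ₂ = 0.680: g = -0.1833, g' = -0.652 → ψ₂ = 0.399
  ψ₂ = 0.399: g = -0.0479, g' = -0.365 → ψ₂ = 0.268
  ψ₂ = 0.268: g = -0.0041, g' = -0.307 → ψ₂ = 0.254
Converged at ψ₂ = 0.254.
  A: x = 0.207, y = 0.330
  B: x = 0.482, y = 0.592
  C: x = 0.311, y = 0.078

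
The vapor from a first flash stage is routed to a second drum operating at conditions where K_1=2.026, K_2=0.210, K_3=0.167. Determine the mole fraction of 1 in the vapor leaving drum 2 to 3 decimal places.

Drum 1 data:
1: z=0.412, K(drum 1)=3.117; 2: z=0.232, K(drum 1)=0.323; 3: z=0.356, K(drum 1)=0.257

Drum 1:
Iterate (Newton) starting at ψ₁ = 0.53:
  ψ₁ = 0.530: g = -0.2703, g' = -1.203 → ψ₁ = 0.305
  ψ₁ = 0.305: g = -0.0105, g' = -1.179 → ψ₁ = 0.297
Converged at ψ₁ = 0.297.
Drum-1 compositions:
  1: x = 0.253, y = 0.789
  2: x = 0.290, y = 0.094
  3: x = 0.457, y = 0.117
Drum-2 feed = drum-1 vapor: z₂ = (0.7889, 0.0938, 0.1174).
Drum 2:
Iterate (Newton) starting at ψ₂ = 0.68:
  ψ₂ = 0.680: g = 0.0912, g' = -0.995 → ψ₂ = 0.772
  ψ₂ = 0.772: g = -0.0118, g' = -1.281 → ψ₂ = 0.763
  ψ₂ = 0.763: g = -0.0002, g' = -1.244 → ψ₂ = 0.762
Converged at ψ₂ = 0.762.
  1: x = 0.443, y = 0.897
  2: x = 0.236, y = 0.050
  3: x = 0.322, y = 0.054

y_1 (drum 2) = 0.897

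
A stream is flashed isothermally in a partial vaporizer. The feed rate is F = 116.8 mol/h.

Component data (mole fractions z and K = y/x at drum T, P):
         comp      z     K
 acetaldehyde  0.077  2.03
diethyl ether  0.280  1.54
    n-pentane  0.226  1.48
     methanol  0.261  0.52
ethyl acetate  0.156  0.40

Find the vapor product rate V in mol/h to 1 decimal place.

Material balance + equilibrium reduce to Σ zᵢ(Kᵢ−1)/(1+β(Kᵢ−1)) = 0.
Feasibility: ΣzᵢKᵢ = 1.120, Σzᵢ/Kᵢ = 1.264 — both > 1, two phases present.
Newton–Raphson from β = 0.58:
  β = 0.580: g = -0.0675, g' = -0.359 → β = 0.392
  β = 0.392: g = -0.0041, g' = -0.321 → β = 0.379
Converged at β = 0.379.
Then V = β·F = 0.3792·116.8 = 44.3 mol/h and L = F − V = 72.5 mol/h.

V = 44.3 mol/h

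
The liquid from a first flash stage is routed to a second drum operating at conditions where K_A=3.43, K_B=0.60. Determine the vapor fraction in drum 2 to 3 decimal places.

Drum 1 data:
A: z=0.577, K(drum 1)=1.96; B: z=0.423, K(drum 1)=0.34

Drum 1:
Rachford–Rice: g(ψ₁) = Σ zᵢ(Kᵢ−1)/(1+ψ₁(Kᵢ−1)) = 0.
g(0) = ΣzᵢKᵢ − 1 = 0.275 and g(1) = 1 − Σzᵢ/Kᵢ = -0.539, so a root lies in (0, 1).
Binary case is linear: z₁(K₁−1)(1+ψ₁(K₂−1)) + z₂(K₂−1)(1+ψ₁(K₁−1)) = 0
⇒ ψ₁ = [z₁(K₁−1)+z₂(K₂−1)] / [−(K₁−1)(K₂−1)] = 0.2747/0.6336 = 0.434
Drum-1 compositions:
  A: x = 0.407, y = 0.799
  B: x = 0.593, y = 0.201
Drum-2 feed = drum-1 liquid: z₂ = (0.4074, 0.5926).
Drum 2:
Material balance + equilibrium reduce to Σ zᵢ(Kᵢ−1)/(1+ψ₂(Kᵢ−1)) = 0.
Feasibility: ΣzᵢKᵢ = 1.753, Σzᵢ/Kᵢ = 1.106 — both > 1, two phases present.
Newton iteration, ψ₂⁰ = 0.38:
  ψ₂ = 0.380: g = 0.2352, g' = -0.782 → ψ₂ = 0.681
  ψ₂ = 0.681: g = 0.0473, g' = -0.521 → ψ₂ = 0.772
  ψ₂ = 0.772: g = 0.0015, g' = -0.489 → ψ₂ = 0.775
Converged at ψ₂ = 0.775.
  A: x = 0.141, y = 0.485
  B: x = 0.859, y = 0.515

V/F (drum 2) = 0.775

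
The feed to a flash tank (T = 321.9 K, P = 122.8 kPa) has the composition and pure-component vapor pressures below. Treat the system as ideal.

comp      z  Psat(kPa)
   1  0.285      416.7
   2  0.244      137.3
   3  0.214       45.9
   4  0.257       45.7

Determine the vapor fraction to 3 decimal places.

ψ = 0.376

Raoult's law: Kᵢ = Pᵢˢᵃᵗ/P = Pᵢˢᵃᵗ/122.8.
  K_1 = 416.7/122.8 = 3.39332, K_2 = 137.3/122.8 = 1.11808, K_3 = 45.9/122.8 = 0.37378, K_4 = 45.7/122.8 = 0.37215
Iterate (Newton) starting at ψ = 0.5:
  ψ = 0.500: g = -0.0926, g' = -0.734 → ψ = 0.374
  ψ = 0.374: g = 0.0017, g' = -0.774 → ψ = 0.376
Converged at ψ = 0.376.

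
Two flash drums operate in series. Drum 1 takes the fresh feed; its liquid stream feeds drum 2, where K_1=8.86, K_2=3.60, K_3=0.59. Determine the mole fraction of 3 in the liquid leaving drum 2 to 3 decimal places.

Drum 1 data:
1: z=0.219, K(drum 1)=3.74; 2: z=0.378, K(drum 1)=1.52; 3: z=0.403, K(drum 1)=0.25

Drum 1:
Material balance + equilibrium reduce to Σ zᵢ(Kᵢ−1)/(1+ψ₁(Kᵢ−1)) = 0.
Check two-phase: ΣzᵢKᵢ = 1.494 > 1 and Σzᵢ/Kᵢ = 1.919 > 1, so g(0) = 0.494 > 0 and g(1) = -0.919 < 0.
Newton–Raphson from ψ₁ = 0.5:
  ψ₁ = 0.500: g = -0.0744, g' = -0.937 → ψ₁ = 0.421
  ψ₁ = 0.421: g = -0.0015, g' = -0.907 → ψ₁ = 0.419
Converged at ψ₁ = 0.419.
Drum-1 compositions:
  1: x = 0.102, y = 0.381
  2: x = 0.310, y = 0.472
  3: x = 0.588, y = 0.147
Drum-2 feed = drum-1 liquid: z₂ = (0.1020, 0.3104, 0.5877).
Drum 2:
Let ψ₂ = V/F and solve Σ zᵢ(Kᵢ−1)/(1+ψ₂(Kᵢ−1)) = 0.
g(0) = ΣzᵢKᵢ − 1 = 1.367 and g(1) = 1 − Σzᵢ/Kᵢ = -0.094, so a root lies in (0, 1).
Newton iteration, ψ₂⁰ = 0.5:
  ψ₂ = 0.500: g = 0.2103, g' = -0.812 → ψ₂ = 0.759
  ψ₂ = 0.759: g = 0.0366, g' = -0.575 → ψ₂ = 0.823
  ψ₂ = 0.823: g = 0.0008, g' = -0.551 → ψ₂ = 0.824
Converged at ψ₂ = 0.824.
  1: x = 0.014, y = 0.121
  2: x = 0.099, y = 0.356
  3: x = 0.888, y = 0.524

x_3 (drum 2) = 0.888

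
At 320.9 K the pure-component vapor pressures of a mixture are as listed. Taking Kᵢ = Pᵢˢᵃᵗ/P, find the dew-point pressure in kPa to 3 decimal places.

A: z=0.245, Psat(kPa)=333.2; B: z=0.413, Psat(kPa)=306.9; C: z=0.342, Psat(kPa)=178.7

Pdew = 250.323 kPa

At the dew point ψ → 1, so Σzᵢ/Kᵢ = 1 with Kᵢ = Pᵢˢᵃᵗ/P ⇒ 1/P = Σzᵢ/Pᵢˢᵃᵗ.
1/P = 0.245/333.2 + 0.413/306.9 + 0.342/178.7 = 0.003995 ⇒ P = 250.323 kPa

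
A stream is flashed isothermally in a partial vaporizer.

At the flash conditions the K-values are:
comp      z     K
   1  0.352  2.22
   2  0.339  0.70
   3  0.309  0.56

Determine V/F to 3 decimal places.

V/F = 0.422

Rachford–Rice: g(V/F) = Σ zᵢ(Kᵢ−1)/(1+V/F(Kᵢ−1)) = 0.
g(0) = ΣzᵢKᵢ − 1 = 0.192 and g(1) = 1 − Σzᵢ/Kᵢ = -0.195, so a root lies in (0, 1).
Newton iteration, V/F⁰ = 0.65:
  V/F = 0.650: g = -0.0772, g' = -0.327 → V/F = 0.414
  V/F = 0.414: g = 0.0029, g' = -0.360 → V/F = 0.422
Converged at V/F = 0.422.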